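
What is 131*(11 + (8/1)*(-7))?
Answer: -5895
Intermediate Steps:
131*(11 + (8/1)*(-7)) = 131*(11 + (8*1)*(-7)) = 131*(11 + 8*(-7)) = 131*(11 - 56) = 131*(-45) = -5895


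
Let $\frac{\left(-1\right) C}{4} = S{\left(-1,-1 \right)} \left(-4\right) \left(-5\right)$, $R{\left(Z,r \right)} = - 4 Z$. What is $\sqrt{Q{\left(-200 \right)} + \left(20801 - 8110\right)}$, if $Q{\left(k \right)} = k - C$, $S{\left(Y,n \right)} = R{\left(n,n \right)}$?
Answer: $\sqrt{12811} \approx 113.19$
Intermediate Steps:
$S{\left(Y,n \right)} = - 4 n$
$C = -320$ ($C = - 4 \left(-4\right) \left(-1\right) \left(-4\right) \left(-5\right) = - 4 \cdot 4 \left(-4\right) \left(-5\right) = - 4 \left(\left(-16\right) \left(-5\right)\right) = \left(-4\right) 80 = -320$)
$Q{\left(k \right)} = 320 + k$ ($Q{\left(k \right)} = k - -320 = k + 320 = 320 + k$)
$\sqrt{Q{\left(-200 \right)} + \left(20801 - 8110\right)} = \sqrt{\left(320 - 200\right) + \left(20801 - 8110\right)} = \sqrt{120 + \left(20801 - 8110\right)} = \sqrt{120 + 12691} = \sqrt{12811}$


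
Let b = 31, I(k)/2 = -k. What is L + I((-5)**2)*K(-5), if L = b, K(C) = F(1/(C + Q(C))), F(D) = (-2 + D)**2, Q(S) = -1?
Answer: -3667/18 ≈ -203.72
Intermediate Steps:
I(k) = -2*k (I(k) = 2*(-k) = -2*k)
K(C) = (-2 + 1/(-1 + C))**2 (K(C) = (-2 + 1/(C - 1))**2 = (-2 + 1/(-1 + C))**2)
L = 31
L + I((-5)**2)*K(-5) = 31 + (-2*(-5)**2)*((-3 + 2*(-5))**2/(-1 - 5)**2) = 31 + (-2*25)*((-3 - 10)**2/(-6)**2) = 31 - 25*(-13)**2/18 = 31 - 25*169/18 = 31 - 50*169/36 = 31 - 4225/18 = -3667/18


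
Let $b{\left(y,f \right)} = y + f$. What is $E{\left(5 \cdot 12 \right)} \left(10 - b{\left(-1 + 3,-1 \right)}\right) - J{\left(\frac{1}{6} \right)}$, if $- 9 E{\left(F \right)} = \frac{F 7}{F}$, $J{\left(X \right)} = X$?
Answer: $- \frac{43}{6} \approx -7.1667$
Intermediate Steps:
$b{\left(y,f \right)} = f + y$
$E{\left(F \right)} = - \frac{7}{9}$ ($E{\left(F \right)} = - \frac{F 7 \frac{1}{F}}{9} = - \frac{7 F \frac{1}{F}}{9} = \left(- \frac{1}{9}\right) 7 = - \frac{7}{9}$)
$E{\left(5 \cdot 12 \right)} \left(10 - b{\left(-1 + 3,-1 \right)}\right) - J{\left(\frac{1}{6} \right)} = - \frac{7 \left(10 - \left(-1 + \left(-1 + 3\right)\right)\right)}{9} - \frac{1}{6} = - \frac{7 \left(10 - \left(-1 + 2\right)\right)}{9} - \frac{1}{6} = - \frac{7 \left(10 - 1\right)}{9} - \frac{1}{6} = \left(- \frac{7}{9}\right) 9 - \frac{1}{6} = -7 - \frac{1}{6} = - \frac{43}{6}$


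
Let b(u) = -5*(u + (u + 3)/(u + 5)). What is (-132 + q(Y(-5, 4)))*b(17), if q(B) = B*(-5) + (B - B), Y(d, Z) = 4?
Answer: 149720/11 ≈ 13611.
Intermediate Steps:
b(u) = -5*u - 5*(3 + u)/(5 + u) (b(u) = -5*(u + (3 + u)/(5 + u)) = -5*u - 5*(3 + u)/(5 + u))
q(B) = -5*B (q(B) = -5*B + 0 = -5*B)
(-132 + q(Y(-5, 4)))*b(17) = (-132 - 5*4)*(5*(-3 - 1*17² - 6*17)/(5 + 17)) = (-132 - 20)*(5*(-3 - 1*289 - 102)/22) = -760*(-3 - 289 - 102)/22 = -760*(-394)/22 = -152*(-985/11) = 149720/11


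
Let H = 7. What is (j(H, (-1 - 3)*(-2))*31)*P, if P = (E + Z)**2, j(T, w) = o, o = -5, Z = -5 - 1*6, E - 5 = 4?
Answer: -620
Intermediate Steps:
E = 9 (E = 5 + 4 = 9)
Z = -11 (Z = -5 - 6 = -11)
j(T, w) = -5
P = 4 (P = (9 - 11)**2 = (-2)**2 = 4)
(j(H, (-1 - 3)*(-2))*31)*P = -5*31*4 = -155*4 = -620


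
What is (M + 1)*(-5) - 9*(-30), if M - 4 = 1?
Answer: 240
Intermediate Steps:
M = 5 (M = 4 + 1 = 5)
(M + 1)*(-5) - 9*(-30) = (5 + 1)*(-5) - 9*(-30) = 6*(-5) + 270 = -30 + 270 = 240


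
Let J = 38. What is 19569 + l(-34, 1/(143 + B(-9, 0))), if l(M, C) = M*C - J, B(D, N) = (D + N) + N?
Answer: 1308560/67 ≈ 19531.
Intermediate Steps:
B(D, N) = D + 2*N
l(M, C) = -38 + C*M (l(M, C) = M*C - 1*38 = C*M - 38 = -38 + C*M)
19569 + l(-34, 1/(143 + B(-9, 0))) = 19569 + (-38 - 34/(143 + (-9 + 2*0))) = 19569 + (-38 - 34/(143 + (-9 + 0))) = 19569 + (-38 - 34/(143 - 9)) = 19569 + (-38 - 34/134) = 19569 + (-38 + (1/134)*(-34)) = 19569 + (-38 - 17/67) = 19569 - 2563/67 = 1308560/67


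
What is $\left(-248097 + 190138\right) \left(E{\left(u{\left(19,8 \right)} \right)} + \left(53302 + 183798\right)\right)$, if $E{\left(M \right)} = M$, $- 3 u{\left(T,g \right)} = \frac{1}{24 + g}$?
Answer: $- \frac{1319239516441}{96} \approx -1.3742 \cdot 10^{10}$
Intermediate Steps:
$u{\left(T,g \right)} = - \frac{1}{3 \left(24 + g\right)}$
$\left(-248097 + 190138\right) \left(E{\left(u{\left(19,8 \right)} \right)} + \left(53302 + 183798\right)\right) = \left(-248097 + 190138\right) \left(- \frac{1}{72 + 3 \cdot 8} + \left(53302 + 183798\right)\right) = - 57959 \left(- \frac{1}{72 + 24} + 237100\right) = - 57959 \left(- \frac{1}{96} + 237100\right) = \left(-57959\right) \frac{22761599}{96} = - \frac{1319239516441}{96}$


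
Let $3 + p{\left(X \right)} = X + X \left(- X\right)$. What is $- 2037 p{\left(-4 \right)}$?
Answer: $46851$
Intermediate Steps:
$p{\left(X \right)} = -3 + X - X^{2}$ ($p{\left(X \right)} = -3 + \left(X + X \left(- X\right)\right) = -3 - \left(X^{2} - X\right) = -3 + X - X^{2}$)
$- 2037 p{\left(-4 \right)} = - 2037 \left(-3 - 4 - \left(-4\right)^{2}\right) = - 2037 \left(-3 - 4 - 16\right) = \left(-2037\right) \left(-23\right) = 46851$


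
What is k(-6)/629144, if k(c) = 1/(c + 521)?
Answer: 1/324009160 ≈ 3.0863e-9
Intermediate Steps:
k(c) = 1/(521 + c)
k(-6)/629144 = 1/((521 - 6)*629144) = (1/629144)/515 = (1/515)*(1/629144) = 1/324009160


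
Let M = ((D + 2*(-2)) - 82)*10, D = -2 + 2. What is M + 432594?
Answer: 431734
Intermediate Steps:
D = 0
M = -860 (M = ((0 + 2*(-2)) - 82)*10 = ((0 - 4) - 82)*10 = (-4 - 82)*10 = -86*10 = -860)
M + 432594 = -860 + 432594 = 431734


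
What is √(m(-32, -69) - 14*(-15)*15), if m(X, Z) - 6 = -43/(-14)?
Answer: √619178/14 ≈ 56.206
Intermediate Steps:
m(X, Z) = 127/14 (m(X, Z) = 6 - 43/(-14) = 6 - 43*(-1/14) = 6 + 43/14 = 127/14)
√(m(-32, -69) - 14*(-15)*15) = √(127/14 - 14*(-15)*15) = √(127/14 + 210*15) = √(127/14 + 3150) = √(44227/14) = √619178/14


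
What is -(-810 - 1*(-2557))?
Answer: -1747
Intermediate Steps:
-(-810 - 1*(-2557)) = -(-810 + 2557) = -1*1747 = -1747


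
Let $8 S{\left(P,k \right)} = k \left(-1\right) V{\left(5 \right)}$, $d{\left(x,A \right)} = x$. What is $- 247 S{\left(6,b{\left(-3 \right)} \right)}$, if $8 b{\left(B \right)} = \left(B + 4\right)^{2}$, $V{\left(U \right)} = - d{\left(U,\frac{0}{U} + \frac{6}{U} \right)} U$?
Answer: $- \frac{6175}{64} \approx -96.484$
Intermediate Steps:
$V{\left(U \right)} = - U^{2}$ ($V{\left(U \right)} = - U U = - U^{2}$)
$b{\left(B \right)} = \frac{\left(4 + B\right)^{2}}{8}$ ($b{\left(B \right)} = \frac{\left(B + 4\right)^{2}}{8} = \frac{\left(4 + B\right)^{2}}{8}$)
$S{\left(P,k \right)} = \frac{25 k}{8}$ ($S{\left(P,k \right)} = \frac{k \left(-1\right) \left(- 5^{2}\right)}{8} = \frac{- k \left(\left(-1\right) 25\right)}{8} = \frac{- k \left(-25\right)}{8} = \frac{25 k}{8}$)
$- 247 S{\left(6,b{\left(-3 \right)} \right)} = - 247 \frac{25 \frac{\left(4 - 3\right)^{2}}{8}}{8} = - 247 \frac{25 \frac{1^{2}}{8}}{8} = - 247 \frac{25 \cdot \frac{1}{8} \cdot 1}{8} = - 247 \cdot \frac{25}{8} \cdot \frac{1}{8} = \left(-247\right) \frac{25}{64} = - \frac{6175}{64}$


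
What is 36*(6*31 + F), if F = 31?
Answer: 7812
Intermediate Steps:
36*(6*31 + F) = 36*(6*31 + 31) = 36*(186 + 31) = 36*217 = 7812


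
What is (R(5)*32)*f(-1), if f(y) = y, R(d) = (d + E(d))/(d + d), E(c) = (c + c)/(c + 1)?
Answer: -64/3 ≈ -21.333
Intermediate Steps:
E(c) = 2*c/(1 + c) (E(c) = (2*c)/(1 + c) = 2*c/(1 + c))
R(d) = (d + 2*d/(1 + d))/(2*d) (R(d) = (d + 2*d/(1 + d))/(d + d) = (d + 2*d/(1 + d))/((2*d)) = (d + 2*d/(1 + d))*(1/(2*d)) = (d + 2*d/(1 + d))/(2*d))
(R(5)*32)*f(-1) = (((3 + 5)/(2*(1 + 5)))*32)*(-1) = (((½)*8/6)*32)*(-1) = (((½)*(⅙)*8)*32)*(-1) = ((⅔)*32)*(-1) = (64/3)*(-1) = -64/3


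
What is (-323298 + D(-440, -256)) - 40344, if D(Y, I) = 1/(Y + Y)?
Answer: -320004961/880 ≈ -3.6364e+5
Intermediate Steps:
D(Y, I) = 1/(2*Y)
(-323298 + D(-440, -256)) - 40344 = (-323298 + (½)/(-440)) - 40344 = (-323298 + (½)*(-1/440)) - 40344 = (-323298 - 1/880) - 40344 = -284502241/880 - 40344 = -320004961/880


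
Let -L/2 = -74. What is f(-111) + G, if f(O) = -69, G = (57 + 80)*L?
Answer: 20207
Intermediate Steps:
L = 148 (L = -2*(-74) = 148)
G = 20276 (G = (57 + 80)*148 = 137*148 = 20276)
f(-111) + G = -69 + 20276 = 20207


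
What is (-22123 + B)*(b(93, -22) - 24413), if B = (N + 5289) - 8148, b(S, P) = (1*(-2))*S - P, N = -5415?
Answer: 747067069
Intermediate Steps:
b(S, P) = -P - 2*S (b(S, P) = -2*S - P = -P - 2*S)
B = -8274 (B = (-5415 + 5289) - 8148 = -126 - 8148 = -8274)
(-22123 + B)*(b(93, -22) - 24413) = (-22123 - 8274)*((-1*(-22) - 2*93) - 24413) = -30397*((22 - 186) - 24413) = -30397*(-164 - 24413) = -30397*(-24577) = 747067069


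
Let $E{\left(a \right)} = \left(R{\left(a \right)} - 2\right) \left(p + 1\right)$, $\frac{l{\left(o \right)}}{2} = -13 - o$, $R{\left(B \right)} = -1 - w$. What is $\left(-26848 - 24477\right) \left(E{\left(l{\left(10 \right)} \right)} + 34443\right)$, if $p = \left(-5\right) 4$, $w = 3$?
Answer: $-1773638025$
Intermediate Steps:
$R{\left(B \right)} = -4$ ($R{\left(B \right)} = -1 - 3 = -4$)
$l{\left(o \right)} = -26 - 2 o$ ($l{\left(o \right)} = 2 \left(-13 - o\right) = -26 - 2 o$)
$p = -20$
$E{\left(a \right)} = 114$ ($E{\left(a \right)} = \left(-4 - 2\right) \left(-20 + 1\right) = \left(-6\right) \left(-19\right) = 114$)
$\left(-26848 - 24477\right) \left(E{\left(l{\left(10 \right)} \right)} + 34443\right) = \left(-26848 - 24477\right) \left(114 + 34443\right) = \left(-51325\right) 34557 = -1773638025$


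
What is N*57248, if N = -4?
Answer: -228992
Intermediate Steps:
N*57248 = -4*57248 = -228992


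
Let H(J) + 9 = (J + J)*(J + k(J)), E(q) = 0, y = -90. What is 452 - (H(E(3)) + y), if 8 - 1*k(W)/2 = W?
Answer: 551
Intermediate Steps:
k(W) = 16 - 2*W
H(J) = -9 + 2*J*(16 - J) (H(J) = -9 + (J + J)*(J + (16 - 2*J)) = -9 + (2*J)*(16 - J) = -9 + 2*J*(16 - J))
452 - (H(E(3)) + y) = 452 - ((-9 - 2*0² + 32*0) - 90) = 452 - ((-9 - 2*0 + 0) - 90) = 452 - ((-9 + 0 + 0) - 90) = 452 - (-9 - 90) = 452 - 1*(-99) = 452 + 99 = 551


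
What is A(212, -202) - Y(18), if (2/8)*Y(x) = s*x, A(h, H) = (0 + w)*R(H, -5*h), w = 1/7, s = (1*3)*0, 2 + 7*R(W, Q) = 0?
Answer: -2/49 ≈ -0.040816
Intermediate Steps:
R(W, Q) = -2/7 (R(W, Q) = -2/7 + (⅐)*0 = -2/7 + 0 = -2/7)
s = 0 (s = 3*0 = 0)
w = ⅐ ≈ 0.14286
A(h, H) = -2/49 (A(h, H) = (0 + ⅐)*(-2/7) = (⅐)*(-2/7) = -2/49)
Y(x) = 0 (Y(x) = 4*(0*x) = 4*0 = 0)
A(212, -202) - Y(18) = -2/49 - 1*0 = -2/49 + 0 = -2/49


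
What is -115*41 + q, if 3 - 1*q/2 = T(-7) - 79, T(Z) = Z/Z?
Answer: -4553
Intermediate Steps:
T(Z) = 1
q = 162 (q = 6 - 2*(1 - 79) = 6 - 2*(-78) = 6 + 156 = 162)
-115*41 + q = -115*41 + 162 = -4715 + 162 = -4553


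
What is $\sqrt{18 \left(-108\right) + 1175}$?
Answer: $i \sqrt{769} \approx 27.731 i$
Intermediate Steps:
$\sqrt{18 \left(-108\right) + 1175} = \sqrt{-1944 + 1175} = \sqrt{-769} = i \sqrt{769}$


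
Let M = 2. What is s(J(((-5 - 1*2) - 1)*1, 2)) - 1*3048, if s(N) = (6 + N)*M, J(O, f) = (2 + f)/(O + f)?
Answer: -9112/3 ≈ -3037.3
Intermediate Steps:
J(O, f) = (2 + f)/(O + f)
s(N) = 12 + 2*N (s(N) = (6 + N)*2 = 12 + 2*N)
s(J(((-5 - 1*2) - 1)*1, 2)) - 1*3048 = (12 + 2*((2 + 2)/(((-5 - 1*2) - 1)*1 + 2))) - 1*3048 = (12 + 2*(4/(((-5 - 2) - 1)*1 + 2))) - 3048 = (12 + 2*(4/((-7 - 1)*1 + 2))) - 3048 = (12 + 2*(4/(-8*1 + 2))) - 3048 = (12 + 2*(4/(-8 + 2))) - 3048 = (12 + 2*(4/(-6))) - 3048 = (12 + 2*(-⅙*4)) - 3048 = (12 + 2*(-⅔)) - 3048 = (12 - 4/3) - 3048 = 32/3 - 3048 = -9112/3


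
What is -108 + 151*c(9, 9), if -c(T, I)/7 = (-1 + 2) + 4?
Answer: -5393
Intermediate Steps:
c(T, I) = -35 (c(T, I) = -7*((-1 + 2) + 4) = -7*(1 + 4) = -7*5 = -35)
-108 + 151*c(9, 9) = -108 + 151*(-35) = -108 - 5285 = -5393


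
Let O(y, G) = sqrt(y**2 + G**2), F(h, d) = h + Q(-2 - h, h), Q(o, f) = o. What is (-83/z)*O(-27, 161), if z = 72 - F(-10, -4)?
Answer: -415*sqrt(1066)/74 ≈ -183.10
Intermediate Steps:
F(h, d) = -2 (F(h, d) = h + (-2 - h) = -2)
z = 74 (z = 72 - 1*(-2) = 72 + 2 = 74)
O(y, G) = sqrt(G**2 + y**2)
(-83/z)*O(-27, 161) = (-83/74)*sqrt(161**2 + (-27)**2) = (-83*1/74)*sqrt(25921 + 729) = -415*sqrt(1066)/74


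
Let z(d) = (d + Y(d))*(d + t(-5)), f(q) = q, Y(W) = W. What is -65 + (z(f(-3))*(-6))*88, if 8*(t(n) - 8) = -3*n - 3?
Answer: 20527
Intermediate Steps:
t(n) = 61/8 - 3*n/8 (t(n) = 8 + (-3*n - 3)/8 = 8 + (-3 - 3*n)/8 = 8 + (-3/8 - 3*n/8) = 61/8 - 3*n/8)
z(d) = 2*d*(19/2 + d) (z(d) = (d + d)*(d + (61/8 - 3/8*(-5))) = (2*d)*(d + (61/8 + 15/8)) = (2*d)*(d + 19/2) = (2*d)*(19/2 + d) = 2*d*(19/2 + d))
-65 + (z(f(-3))*(-6))*88 = -65 + (-3*(19 + 2*(-3))*(-6))*88 = -65 + (-3*(19 - 6)*(-6))*88 = -65 + (-3*13*(-6))*88 = -65 - 39*(-6)*88 = -65 + 234*88 = -65 + 20592 = 20527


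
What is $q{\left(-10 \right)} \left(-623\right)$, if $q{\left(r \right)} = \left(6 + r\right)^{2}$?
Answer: $-9968$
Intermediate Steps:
$q{\left(-10 \right)} \left(-623\right) = \left(6 - 10\right)^{2} \left(-623\right) = \left(-4\right)^{2} \left(-623\right) = 16 \left(-623\right) = -9968$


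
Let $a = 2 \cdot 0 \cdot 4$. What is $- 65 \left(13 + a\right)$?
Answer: $-845$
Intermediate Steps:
$a = 0$ ($a = 0 \cdot 4 = 0$)
$- 65 \left(13 + a\right) = - 65 \left(13 + 0\right) = \left(-65\right) 13 = -845$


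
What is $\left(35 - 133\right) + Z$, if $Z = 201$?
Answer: $103$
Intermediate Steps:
$\left(35 - 133\right) + Z = \left(35 - 133\right) + 201 = -98 + 201 = 103$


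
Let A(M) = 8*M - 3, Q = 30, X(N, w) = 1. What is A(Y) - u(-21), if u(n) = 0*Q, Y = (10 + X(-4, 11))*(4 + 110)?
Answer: 10029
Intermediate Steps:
Y = 1254 (Y = (10 + 1)*(4 + 110) = 11*114 = 1254)
u(n) = 0 (u(n) = 0*30 = 0)
A(M) = -3 + 8*M
A(Y) - u(-21) = (-3 + 8*1254) - 1*0 = (-3 + 10032) + 0 = 10029 + 0 = 10029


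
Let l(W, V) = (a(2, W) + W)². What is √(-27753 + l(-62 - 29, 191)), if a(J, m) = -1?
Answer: I*√19289 ≈ 138.88*I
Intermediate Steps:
l(W, V) = (-1 + W)²
√(-27753 + l(-62 - 29, 191)) = √(-27753 + (-1 + (-62 - 29))²) = √(-27753 + (-1 - 91)²) = √(-27753 + (-92)²) = √(-27753 + 8464) = √(-19289) = I*√19289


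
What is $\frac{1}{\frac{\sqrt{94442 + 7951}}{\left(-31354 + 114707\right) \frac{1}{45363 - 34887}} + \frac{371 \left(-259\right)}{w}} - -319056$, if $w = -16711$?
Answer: $\frac{980760996099013798489833073}{3073946289225943665839} + \frac{731548052104609764 \sqrt{11377}}{3073946289225943665839} \approx 3.1906 \cdot 10^{5}$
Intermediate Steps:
$\frac{1}{\frac{\sqrt{94442 + 7951}}{\left(-31354 + 114707\right) \frac{1}{45363 - 34887}} + \frac{371 \left(-259\right)}{w}} - -319056 = \frac{1}{\frac{\sqrt{94442 + 7951}}{\left(-31354 + 114707\right) \frac{1}{45363 - 34887}} + \frac{371 \left(-259\right)}{-16711}} - -319056 = \frac{1}{\frac{\sqrt{102393}}{83353 \cdot \frac{1}{10476}} - - \frac{96089}{16711}} + 319056 = \frac{1}{\frac{3 \sqrt{11377}}{83353 \cdot \frac{1}{10476}} + \frac{96089}{16711}} + 319056 = \frac{1}{\frac{3 \sqrt{11377}}{\frac{83353}{10476}} + \frac{96089}{16711}} + 319056 = \frac{1}{3 \sqrt{11377} \cdot \frac{10476}{83353} + \frac{96089}{16711}} + 319056 = \frac{1}{\frac{31428 \sqrt{11377}}{83353} + \frac{96089}{16711}} + 319056 = \frac{1}{\frac{96089}{16711} + \frac{31428 \sqrt{11377}}{83353}} + 319056 = 319056 + \frac{1}{\frac{96089}{16711} + \frac{31428 \sqrt{11377}}{83353}}$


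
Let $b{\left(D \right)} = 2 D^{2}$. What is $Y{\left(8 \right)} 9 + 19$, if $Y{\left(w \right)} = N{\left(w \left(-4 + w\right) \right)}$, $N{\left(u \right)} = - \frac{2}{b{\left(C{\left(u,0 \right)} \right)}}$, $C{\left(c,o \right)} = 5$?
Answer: $\frac{466}{25} \approx 18.64$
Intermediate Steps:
$N{\left(u \right)} = - \frac{1}{25}$ ($N{\left(u \right)} = - \frac{2}{2 \cdot 5^{2}} = - \frac{2}{2 \cdot 25} = - \frac{2}{50} = \left(-2\right) \frac{1}{50} = - \frac{1}{25}$)
$Y{\left(w \right)} = - \frac{1}{25}$
$Y{\left(8 \right)} 9 + 19 = \left(- \frac{1}{25}\right) 9 + 19 = - \frac{9}{25} + 19 = \frac{466}{25}$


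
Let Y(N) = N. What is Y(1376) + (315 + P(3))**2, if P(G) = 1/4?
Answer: 1612137/16 ≈ 1.0076e+5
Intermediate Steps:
P(G) = 1/4 (P(G) = 1*(1/4) = 1/4)
Y(1376) + (315 + P(3))**2 = 1376 + (315 + 1/4)**2 = 1376 + (1261/4)**2 = 1376 + 1590121/16 = 1612137/16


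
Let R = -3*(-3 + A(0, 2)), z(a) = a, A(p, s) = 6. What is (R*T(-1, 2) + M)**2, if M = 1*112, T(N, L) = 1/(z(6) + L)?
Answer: 786769/64 ≈ 12293.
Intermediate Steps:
T(N, L) = 1/(6 + L)
R = -9 (R = -3*(-3 + 6) = -3*3 = -9)
M = 112
(R*T(-1, 2) + M)**2 = (-9/(6 + 2) + 112)**2 = (-9/8 + 112)**2 = (887/8)**2 = 786769/64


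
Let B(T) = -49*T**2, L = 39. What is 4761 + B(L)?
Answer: -69768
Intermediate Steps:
4761 + B(L) = 4761 - 49*39**2 = 4761 - 49*1521 = 4761 - 74529 = -69768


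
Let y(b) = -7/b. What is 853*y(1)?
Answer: -5971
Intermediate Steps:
853*y(1) = 853*(-7/1) = 853*(-7*1) = 853*(-7) = -5971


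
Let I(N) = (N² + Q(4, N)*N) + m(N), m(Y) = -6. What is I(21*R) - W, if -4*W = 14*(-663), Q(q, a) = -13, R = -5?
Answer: 20127/2 ≈ 10064.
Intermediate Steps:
I(N) = -6 + N² - 13*N (I(N) = (N² - 13*N) - 6 = -6 + N² - 13*N)
W = 4641/2 (W = -7*(-663)/2 = -¼*(-9282) = 4641/2 ≈ 2320.5)
I(21*R) - W = (-6 + (21*(-5))² - 273*(-5)) - 1*4641/2 = (-6 + (-105)² - 13*(-105)) - 4641/2 = (-6 + 11025 + 1365) - 4641/2 = 12384 - 4641/2 = 20127/2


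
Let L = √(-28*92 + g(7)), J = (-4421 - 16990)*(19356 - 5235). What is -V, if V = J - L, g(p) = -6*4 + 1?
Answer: 302344731 + I*√2599 ≈ 3.0234e+8 + 50.98*I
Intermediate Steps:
J = -302344731 (J = -21411*14121 = -302344731)
g(p) = -23 (g(p) = -24 + 1 = -23)
L = I*√2599 (L = √(-28*92 - 23) = √(-2576 - 23) = √(-2599) = I*√2599 ≈ 50.98*I)
V = -302344731 - I*√2599 ≈ -3.0234e+8 - 50.98*I
-V = -(-302344731 - I*√2599) = 302344731 + I*√2599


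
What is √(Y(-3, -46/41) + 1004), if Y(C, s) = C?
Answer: √1001 ≈ 31.639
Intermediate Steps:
√(Y(-3, -46/41) + 1004) = √(-3 + 1004) = √1001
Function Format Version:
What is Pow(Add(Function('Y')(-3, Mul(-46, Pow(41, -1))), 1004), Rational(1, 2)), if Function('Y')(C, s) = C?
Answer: Pow(1001, Rational(1, 2)) ≈ 31.639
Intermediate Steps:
Pow(Add(Function('Y')(-3, Mul(-46, Pow(41, -1))), 1004), Rational(1, 2)) = Pow(Add(-3, 1004), Rational(1, 2)) = Pow(1001, Rational(1, 2))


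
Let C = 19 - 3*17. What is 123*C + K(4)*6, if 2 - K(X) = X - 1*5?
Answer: -3918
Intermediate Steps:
K(X) = 7 - X (K(X) = 2 - (X - 1*5) = 2 - (X - 5) = 2 - (-5 + X) = 2 + (5 - X) = 7 - X)
C = -32 (C = 19 - 51 = -32)
123*C + K(4)*6 = 123*(-32) + (7 - 1*4)*6 = -3936 + (7 - 4)*6 = -3936 + 3*6 = -3936 + 18 = -3918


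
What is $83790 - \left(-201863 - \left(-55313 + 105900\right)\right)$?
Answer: $336240$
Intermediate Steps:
$83790 - \left(-201863 - \left(-55313 + 105900\right)\right) = 83790 - \left(-201863 - 50587\right) = 83790 - -252450 = 83790 + 252450 = 336240$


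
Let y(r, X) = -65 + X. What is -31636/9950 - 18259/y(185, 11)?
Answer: 89984353/268650 ≈ 334.95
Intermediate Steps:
-31636/9950 - 18259/y(185, 11) = -31636/9950 - 18259/(-65 + 11) = -31636*1/9950 - 18259/(-54) = -15818/4975 - 18259*(-1/54) = -15818/4975 + 18259/54 = 89984353/268650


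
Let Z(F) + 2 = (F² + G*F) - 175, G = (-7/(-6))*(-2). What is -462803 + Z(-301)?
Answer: -1115030/3 ≈ -3.7168e+5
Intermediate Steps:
G = -7/3 (G = -⅙*(-7)*(-2) = (7/6)*(-2) = -7/3 ≈ -2.3333)
Z(F) = -177 + F² - 7*F/3 (Z(F) = -2 + ((F² - 7*F/3) - 175) = -2 + (-175 + F² - 7*F/3) = -177 + F² - 7*F/3)
-462803 + Z(-301) = -462803 + (-177 + (-301)² - 7/3*(-301)) = -462803 + (-177 + 90601 + 2107/3) = -462803 + 273379/3 = -1115030/3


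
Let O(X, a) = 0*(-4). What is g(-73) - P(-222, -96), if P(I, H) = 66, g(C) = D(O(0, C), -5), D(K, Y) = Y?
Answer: -71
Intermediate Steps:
O(X, a) = 0
g(C) = -5
g(-73) - P(-222, -96) = -5 - 1*66 = -5 - 66 = -71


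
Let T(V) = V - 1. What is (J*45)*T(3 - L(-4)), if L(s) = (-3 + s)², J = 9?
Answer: -19035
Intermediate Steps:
T(V) = -1 + V
(J*45)*T(3 - L(-4)) = (9*45)*(-1 + (3 - (-3 - 4)²)) = 405*(-1 + (3 - 1*(-7)²)) = 405*(-1 + (3 - 1*49)) = 405*(-1 + (3 - 49)) = 405*(-1 - 46) = 405*(-47) = -19035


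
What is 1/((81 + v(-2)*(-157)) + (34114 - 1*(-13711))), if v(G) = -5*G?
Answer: 1/46336 ≈ 2.1581e-5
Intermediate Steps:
1/((81 + v(-2)*(-157)) + (34114 - 1*(-13711))) = 1/((81 - 5*(-2)*(-157)) + (34114 - 1*(-13711))) = 1/((81 + 10*(-157)) + (34114 + 13711)) = 1/((81 - 1570) + 47825) = 1/(-1489 + 47825) = 1/46336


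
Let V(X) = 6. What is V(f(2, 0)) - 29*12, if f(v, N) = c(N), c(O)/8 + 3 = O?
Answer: -342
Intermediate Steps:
c(O) = -24 + 8*O
f(v, N) = -24 + 8*N
V(f(2, 0)) - 29*12 = 6 - 29*12 = 6 - 348 = -342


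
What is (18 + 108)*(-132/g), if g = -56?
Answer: 297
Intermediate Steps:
(18 + 108)*(-132/g) = (18 + 108)*(-132/(-56)) = 126*(-132*(-1/56)) = 126*(33/14) = 297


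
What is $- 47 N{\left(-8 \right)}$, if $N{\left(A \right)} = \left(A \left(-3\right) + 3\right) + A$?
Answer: $-893$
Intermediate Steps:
$N{\left(A \right)} = 3 - 2 A$ ($N{\left(A \right)} = \left(- 3 A + 3\right) + A = \left(3 - 3 A\right) + A = 3 - 2 A$)
$- 47 N{\left(-8 \right)} = - 47 \left(3 - -16\right) = - 47 \left(3 + 16\right) = \left(-47\right) 19 = -893$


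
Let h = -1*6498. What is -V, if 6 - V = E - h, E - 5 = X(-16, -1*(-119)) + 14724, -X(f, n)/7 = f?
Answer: 21333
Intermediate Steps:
X(f, n) = -7*f
h = -6498
E = 14841 (E = 5 + (-7*(-16) + 14724) = 5 + (112 + 14724) = 5 + 14836 = 14841)
V = -21333 (V = 6 - (14841 - 1*(-6498)) = 6 - (14841 + 6498) = 6 - 1*21339 = 6 - 21339 = -21333)
-V = -1*(-21333) = 21333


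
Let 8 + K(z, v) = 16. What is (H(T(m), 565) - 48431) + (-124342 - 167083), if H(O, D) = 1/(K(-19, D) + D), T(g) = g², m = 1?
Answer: -194737487/573 ≈ -3.3986e+5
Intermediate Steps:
K(z, v) = 8 (K(z, v) = -8 + 16 = 8)
H(O, D) = 1/(8 + D)
(H(T(m), 565) - 48431) + (-124342 - 167083) = (1/(8 + 565) - 48431) + (-124342 - 167083) = (1/573 - 48431) - 291425 = -27750962/573 - 291425 = -194737487/573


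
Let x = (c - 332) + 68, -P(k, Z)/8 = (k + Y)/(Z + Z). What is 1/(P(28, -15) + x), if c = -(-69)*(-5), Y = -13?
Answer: -1/605 ≈ -0.0016529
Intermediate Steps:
c = -345 (c = -23*15 = -345)
P(k, Z) = -4*(-13 + k)/Z (P(k, Z) = -8*(k - 13)/(Z + Z) = -8*(-13 + k)/(2*Z) = -8*(-13 + k)*1/(2*Z) = -4*(-13 + k)/Z)
x = -609 (x = (-345 - 332) + 68 = -677 + 68 = -609)
1/(P(28, -15) + x) = 1/(4*(13 - 1*28)/(-15) - 609) = 1/(4*(-1/15)*(13 - 28) - 609) = 1/(4*(-1/15)*(-15) - 609) = 1/(4 - 609) = 1/(-605) = -1/605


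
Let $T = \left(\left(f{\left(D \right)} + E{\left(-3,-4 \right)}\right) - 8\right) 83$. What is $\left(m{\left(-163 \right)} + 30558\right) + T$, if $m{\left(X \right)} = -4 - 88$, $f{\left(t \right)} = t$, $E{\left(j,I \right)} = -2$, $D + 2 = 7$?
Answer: $30051$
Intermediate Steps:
$D = 5$ ($D = -2 + 7 = 5$)
$m{\left(X \right)} = -92$ ($m{\left(X \right)} = -4 - 88 = -92$)
$T = -415$ ($T = \left(\left(5 - 2\right) - 8\right) 83 = \left(3 - 8\right) 83 = \left(-5\right) 83 = -415$)
$\left(m{\left(-163 \right)} + 30558\right) + T = \left(-92 + 30558\right) - 415 = 30466 - 415 = 30051$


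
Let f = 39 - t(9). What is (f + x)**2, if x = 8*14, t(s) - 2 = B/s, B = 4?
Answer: 1787569/81 ≈ 22069.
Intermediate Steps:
t(s) = 2 + 4/s
f = 329/9 (f = 39 - (2 + 4/9) = 39 - 1*22/9 = 39 - 22/9 = 329/9 ≈ 36.556)
x = 112
(f + x)**2 = (329/9 + 112)**2 = (1337/9)**2 = 1787569/81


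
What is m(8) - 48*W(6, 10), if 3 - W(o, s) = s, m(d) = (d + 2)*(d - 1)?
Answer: 406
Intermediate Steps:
m(d) = (-1 + d)*(2 + d) (m(d) = (2 + d)*(-1 + d) = (-1 + d)*(2 + d))
W(o, s) = 3 - s
m(8) - 48*W(6, 10) = (-2 + 8 + 8²) - 48*(3 - 1*10) = (-2 + 8 + 64) - 48*(3 - 10) = 70 - 48*(-7) = 70 + 336 = 406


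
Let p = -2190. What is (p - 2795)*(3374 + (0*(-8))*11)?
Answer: -16819390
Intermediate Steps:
(p - 2795)*(3374 + (0*(-8))*11) = (-2190 - 2795)*(3374 + (0*(-8))*11) = -4985*(3374 + 0*11) = -4985*(3374 + 0) = -4985*3374 = -16819390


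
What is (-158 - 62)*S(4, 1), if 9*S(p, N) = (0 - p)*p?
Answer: 3520/9 ≈ 391.11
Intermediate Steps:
S(p, N) = -p²/9 (S(p, N) = ((0 - p)*p)/9 = ((-p)*p)/9 = (-p²)/9 = -p²/9)
(-158 - 62)*S(4, 1) = (-158 - 62)*(-⅑*4²) = -(-220)*16/9 = -220*(-16/9) = 3520/9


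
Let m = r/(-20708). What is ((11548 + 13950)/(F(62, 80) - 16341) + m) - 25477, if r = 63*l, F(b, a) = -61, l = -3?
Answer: -4326927305219/169826308 ≈ -25479.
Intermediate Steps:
r = -189 (r = 63*(-3) = -189)
m = 189/20708 (m = -189/(-20708) = -189*(-1/20708) = 189/20708 ≈ 0.0091269)
((11548 + 13950)/(F(62, 80) - 16341) + m) - 25477 = ((11548 + 13950)/(-61 - 16341) + 189/20708) - 25477 = (25498/(-16402) + 189/20708) - 25477 = (25498*(-1/16402) + 189/20708) - 25477 = (-12749/8201 + 189/20708) - 25477 = -262456303/169826308 - 25477 = -4326927305219/169826308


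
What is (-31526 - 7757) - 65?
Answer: -39348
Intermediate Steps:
(-31526 - 7757) - 65 = -39283 - 65 = -39348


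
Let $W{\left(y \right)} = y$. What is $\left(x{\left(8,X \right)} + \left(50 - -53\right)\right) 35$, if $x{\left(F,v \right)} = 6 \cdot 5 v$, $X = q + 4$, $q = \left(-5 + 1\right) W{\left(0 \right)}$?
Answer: $7805$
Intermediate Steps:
$q = 0$ ($q = \left(-5 + 1\right) 0 = \left(-4\right) 0 = 0$)
$X = 4$ ($X = 0 + 4 = 4$)
$x{\left(F,v \right)} = 30 v$
$\left(x{\left(8,X \right)} + \left(50 - -53\right)\right) 35 = \left(30 \cdot 4 + \left(50 - -53\right)\right) 35 = \left(120 + \left(50 + 53\right)\right) 35 = \left(120 + 103\right) 35 = 223 \cdot 35 = 7805$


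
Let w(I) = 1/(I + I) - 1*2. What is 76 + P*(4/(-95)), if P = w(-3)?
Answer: 21686/285 ≈ 76.091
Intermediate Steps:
w(I) = -2 + 1/(2*I) (w(I) = 1/(2*I) - 2 = -2 + 1/(2*I))
P = -13/6 (P = -2 + (1/2)/(-3) = -2 + (1/2)*(-1/3) = -2 - 1/6 = -13/6 ≈ -2.1667)
76 + P*(4/(-95)) = 76 - 26/(3*(-95)) = 76 - 26*(-1)/(3*95) = 76 - 13/6*(-4/95) = 76 + 26/285 = 21686/285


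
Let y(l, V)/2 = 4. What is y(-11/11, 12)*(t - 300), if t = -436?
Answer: -5888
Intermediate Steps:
y(l, V) = 8 (y(l, V) = 2*4 = 8)
y(-11/11, 12)*(t - 300) = 8*(-436 - 300) = 8*(-736) = -5888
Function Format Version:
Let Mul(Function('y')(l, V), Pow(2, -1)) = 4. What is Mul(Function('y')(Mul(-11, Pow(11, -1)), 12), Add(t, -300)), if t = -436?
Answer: -5888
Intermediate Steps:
Function('y')(l, V) = 8 (Function('y')(l, V) = Mul(2, 4) = 8)
Mul(Function('y')(Mul(-11, Pow(11, -1)), 12), Add(t, -300)) = Mul(8, Add(-436, -300)) = Mul(8, -736) = -5888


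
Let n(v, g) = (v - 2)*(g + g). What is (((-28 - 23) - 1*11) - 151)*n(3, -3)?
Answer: 1278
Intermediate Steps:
n(v, g) = 2*g*(-2 + v) (n(v, g) = (-2 + v)*(2*g) = 2*g*(-2 + v))
(((-28 - 23) - 1*11) - 151)*n(3, -3) = (((-28 - 23) - 1*11) - 151)*(2*(-3)*(-2 + 3)) = ((-51 - 11) - 151)*(2*(-3)*1) = (-62 - 151)*(-6) = -213*(-6) = 1278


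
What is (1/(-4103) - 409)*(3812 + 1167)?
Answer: -8355399312/4103 ≈ -2.0364e+6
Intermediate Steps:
(1/(-4103) - 409)*(3812 + 1167) = (-1/4103 - 409)*4979 = -1678128/4103*4979 = -8355399312/4103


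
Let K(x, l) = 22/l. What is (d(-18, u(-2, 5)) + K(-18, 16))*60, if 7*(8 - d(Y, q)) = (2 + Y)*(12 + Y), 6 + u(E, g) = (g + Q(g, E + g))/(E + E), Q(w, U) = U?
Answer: -3645/14 ≈ -260.36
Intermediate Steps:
u(E, g) = -6 + (E + 2*g)/(2*E) (u(E, g) = -6 + (g + (E + g))/(E + E) = -6 + (E + 2*g)/((2*E)) = -6 + (E + 2*g)*(1/(2*E)) = -6 + (E + 2*g)/(2*E))
d(Y, q) = 8 - (2 + Y)*(12 + Y)/7
(d(-18, u(-2, 5)) + K(-18, 16))*60 = ((32/7 - 2*(-18) - ⅐*(-18)²) + 22/16)*60 = ((32/7 + 36 - ⅐*324) + 22*(1/16))*60 = ((32/7 + 36 - 324/7) + 11/8)*60 = (-40/7 + 11/8)*60 = -243/56*60 = -3645/14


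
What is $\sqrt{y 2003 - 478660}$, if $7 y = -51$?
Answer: $\frac{i \sqrt{24169411}}{7} \approx 702.32 i$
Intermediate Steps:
$y = - \frac{51}{7}$ ($y = \frac{1}{7} \left(-51\right) = - \frac{51}{7} \approx -7.2857$)
$\sqrt{y 2003 - 478660} = \sqrt{\left(- \frac{51}{7}\right) 2003 - 478660} = \sqrt{- \frac{102153}{7} - 478660} = \sqrt{- \frac{3452773}{7}} = \frac{i \sqrt{24169411}}{7}$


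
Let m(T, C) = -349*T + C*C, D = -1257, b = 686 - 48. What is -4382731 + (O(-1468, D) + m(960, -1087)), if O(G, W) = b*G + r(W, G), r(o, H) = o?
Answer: -4474043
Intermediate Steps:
b = 638
O(G, W) = W + 638*G (O(G, W) = 638*G + W = W + 638*G)
m(T, C) = C² - 349*T (m(T, C) = -349*T + C² = C² - 349*T)
-4382731 + (O(-1468, D) + m(960, -1087)) = -4382731 + ((-1257 + 638*(-1468)) + ((-1087)² - 349*960)) = -4382731 + ((-1257 - 936584) + (1181569 - 335040)) = -4382731 + (-937841 + 846529) = -4382731 - 91312 = -4474043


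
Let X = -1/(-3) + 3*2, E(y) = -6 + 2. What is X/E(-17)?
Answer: -19/12 ≈ -1.5833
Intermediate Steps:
E(y) = -4
X = 19/3 (X = -1*(-1/3) + 6 = 1/3 + 6 = 19/3 ≈ 6.3333)
X/E(-17) = (19/3)/(-4) = (19/3)*(-1/4) = -19/12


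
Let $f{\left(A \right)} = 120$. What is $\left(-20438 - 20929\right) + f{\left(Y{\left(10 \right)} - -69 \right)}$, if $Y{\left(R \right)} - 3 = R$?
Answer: $-41247$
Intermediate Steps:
$Y{\left(R \right)} = 3 + R$
$\left(-20438 - 20929\right) + f{\left(Y{\left(10 \right)} - -69 \right)} = \left(-20438 - 20929\right) + 120 = -41367 + 120 = -41247$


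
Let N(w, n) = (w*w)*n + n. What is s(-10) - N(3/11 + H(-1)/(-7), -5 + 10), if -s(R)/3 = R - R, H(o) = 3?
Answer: -30365/5929 ≈ -5.1214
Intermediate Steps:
N(w, n) = n + n*w² (N(w, n) = w²*n + n = n*w² + n = n + n*w²)
s(R) = 0 (s(R) = -3*(R - R) = -3*0 = 0)
s(-10) - N(3/11 + H(-1)/(-7), -5 + 10) = 0 - (-5 + 10)*(1 + (3/11 + 3/(-7))²) = 0 - 5*(1 + (3*(1/11) + 3*(-⅐))²) = 0 - 5*(1 + (3/11 - 3/7)²) = 0 - 5*(1 + (-12/77)²) = 0 - 5*(1 + 144/5929) = 0 - 5*6073/5929 = 0 - 1*30365/5929 = 0 - 30365/5929 = -30365/5929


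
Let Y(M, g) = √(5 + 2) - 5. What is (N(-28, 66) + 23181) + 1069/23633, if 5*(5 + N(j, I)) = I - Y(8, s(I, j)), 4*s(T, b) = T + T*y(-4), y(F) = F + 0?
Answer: 2740275328/118165 - √7/5 ≈ 23190.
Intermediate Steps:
y(F) = F
s(T, b) = -3*T/4 (s(T, b) = (T + T*(-4))/4 = (T - 4*T)/4 = (-3*T)/4 = -3*T/4)
Y(M, g) = -5 + √7 (Y(M, g) = √7 - 5 = -5 + √7)
N(j, I) = -4 - √7/5 + I/5 (N(j, I) = -5 + (I - (-5 + √7))/5 = -5 + (I + (5 - √7))/5 = -5 + (5 + I - √7)/5 = -5 + (1 - √7/5 + I/5) = -4 - √7/5 + I/5)
(N(-28, 66) + 23181) + 1069/23633 = ((-4 - √7/5 + (⅕)*66) + 23181) + 1069/23633 = ((-4 - √7/5 + 66/5) + 23181) + 1069*(1/23633) = ((46/5 - √7/5) + 23181) + 1069/23633 = (115951/5 - √7/5) + 1069/23633 = 2740275328/118165 - √7/5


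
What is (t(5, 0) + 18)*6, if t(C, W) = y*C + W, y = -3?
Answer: 18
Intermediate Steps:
t(C, W) = W - 3*C (t(C, W) = -3*C + W = W - 3*C)
(t(5, 0) + 18)*6 = ((0 - 3*5) + 18)*6 = ((0 - 15) + 18)*6 = (-15 + 18)*6 = 3*6 = 18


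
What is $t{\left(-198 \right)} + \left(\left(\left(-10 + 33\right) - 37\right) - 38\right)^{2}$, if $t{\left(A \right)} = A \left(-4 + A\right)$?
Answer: $42700$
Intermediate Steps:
$t{\left(-198 \right)} + \left(\left(\left(-10 + 33\right) - 37\right) - 38\right)^{2} = - 198 \left(-4 - 198\right) + \left(\left(\left(-10 + 33\right) - 37\right) - 38\right)^{2} = \left(-198\right) \left(-202\right) + \left(\left(23 - 37\right) - 38\right)^{2} = 39996 + \left(-14 - 38\right)^{2} = 39996 + \left(-52\right)^{2} = 39996 + 2704 = 42700$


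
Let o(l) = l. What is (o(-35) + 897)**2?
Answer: 743044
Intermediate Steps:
(o(-35) + 897)**2 = (-35 + 897)**2 = 862**2 = 743044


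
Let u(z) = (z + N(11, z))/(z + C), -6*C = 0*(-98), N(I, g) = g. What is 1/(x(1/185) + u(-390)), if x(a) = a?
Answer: 185/371 ≈ 0.49865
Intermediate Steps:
C = 0 (C = -0*(-98) = -1/6*0 = 0)
u(z) = 2 (u(z) = (z + z)/(z + 0) = (2*z)/z = 2)
1/(x(1/185) + u(-390)) = 1/(1/185 + 2) = 1/(371/185) = 185/371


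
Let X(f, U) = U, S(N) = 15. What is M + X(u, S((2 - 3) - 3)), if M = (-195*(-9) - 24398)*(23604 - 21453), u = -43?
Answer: -48705078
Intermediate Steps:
M = -48705093 (M = (1755 - 24398)*2151 = -22643*2151 = -48705093)
M + X(u, S((2 - 3) - 3)) = -48705093 + 15 = -48705078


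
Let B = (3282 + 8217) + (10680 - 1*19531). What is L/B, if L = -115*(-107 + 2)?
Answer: 12075/2648 ≈ 4.5600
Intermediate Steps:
L = 12075 (L = -115*(-105) = 12075)
B = 2648 (B = 11499 + (10680 - 19531) = 11499 - 8851 = 2648)
L/B = 12075/2648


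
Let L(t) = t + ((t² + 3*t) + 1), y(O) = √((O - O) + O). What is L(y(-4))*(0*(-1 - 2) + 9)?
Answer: -27 + 72*I ≈ -27.0 + 72.0*I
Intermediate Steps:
y(O) = √O (y(O) = √(0 + O) = √O)
L(t) = 1 + t² + 4*t (L(t) = t + (1 + t² + 3*t) = 1 + t² + 4*t)
L(y(-4))*(0*(-1 - 2) + 9) = (1 + (√(-4))² + 4*√(-4))*(0*(-1 - 2) + 9) = (1 + (2*I)² + 4*(2*I))*(0*(-3) + 9) = (1 - 4 + 8*I)*(0 + 9) = (-3 + 8*I)*9 = -27 + 72*I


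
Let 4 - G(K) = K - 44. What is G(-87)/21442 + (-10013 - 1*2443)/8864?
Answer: -16617807/11878868 ≈ -1.3989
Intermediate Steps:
G(K) = 48 - K (G(K) = 4 - (K - 44) = 4 - (-44 + K) = 4 + (44 - K) = 48 - K)
G(-87)/21442 + (-10013 - 1*2443)/8864 = (48 - 1*(-87))/21442 + (-10013 - 1*2443)/8864 = (48 + 87)*(1/21442) + (-10013 - 2443)*(1/8864) = 135*(1/21442) - 12456*1/8864 = 135/21442 - 1557/1108 = -16617807/11878868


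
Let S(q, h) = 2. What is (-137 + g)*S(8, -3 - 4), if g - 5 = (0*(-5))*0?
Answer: -264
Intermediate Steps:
g = 5 (g = 5 + (0*(-5))*0 = 5 + 0*0 = 5 + 0 = 5)
(-137 + g)*S(8, -3 - 4) = (-137 + 5)*2 = -132*2 = -264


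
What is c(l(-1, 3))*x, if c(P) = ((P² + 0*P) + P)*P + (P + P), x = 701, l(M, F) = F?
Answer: 29442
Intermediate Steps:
c(P) = 2*P + P*(P + P²) (c(P) = ((P² + 0) + P)*P + 2*P = (P² + P)*P + 2*P = (P + P²)*P + 2*P = P*(P + P²) + 2*P = 2*P + P*(P + P²))
c(l(-1, 3))*x = (3*(2 + 3 + 3²))*701 = (3*(2 + 3 + 9))*701 = (3*14)*701 = 42*701 = 29442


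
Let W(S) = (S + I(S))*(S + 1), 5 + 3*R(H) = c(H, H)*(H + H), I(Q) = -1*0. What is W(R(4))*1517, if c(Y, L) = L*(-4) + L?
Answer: 15015266/9 ≈ 1.6684e+6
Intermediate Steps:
I(Q) = 0
c(Y, L) = -3*L (c(Y, L) = -4*L + L = -3*L)
R(H) = -5/3 - 2*H**2 (R(H) = -5/3 + ((-3*H)*(H + H))/3 = -5/3 + ((-3*H)*(2*H))/3 = -5/3 + (-6*H**2)/3 = -5/3 - 2*H**2)
W(S) = S*(1 + S) (W(S) = (S + 0)*(S + 1) = S*(1 + S))
W(R(4))*1517 = ((-5/3 - 2*4**2)*(1 + (-5/3 - 2*4**2)))*1517 = ((-5/3 - 2*16)*(1 + (-5/3 - 2*16)))*1517 = ((-5/3 - 32)*(1 + (-5/3 - 32)))*1517 = -101*(1 - 101/3)/3*1517 = -101/3*(-98/3)*1517 = (9898/9)*1517 = 15015266/9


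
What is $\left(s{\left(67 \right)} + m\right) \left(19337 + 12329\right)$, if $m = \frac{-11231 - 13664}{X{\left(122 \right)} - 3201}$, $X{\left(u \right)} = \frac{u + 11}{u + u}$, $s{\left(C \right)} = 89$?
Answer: $\frac{2393172484694}{780911} \approx 3.0646 \cdot 10^{6}$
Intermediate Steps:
$X{\left(u \right)} = \frac{11 + u}{2 u}$
$m = \frac{6074380}{780911}$ ($m = \frac{-11231 - 13664}{\frac{11 + 122}{2 \cdot 122} - 3201} = - \frac{24895}{\frac{1}{2} \cdot \frac{1}{122} \cdot 133 - 3201} = - \frac{24895}{\frac{133}{244} - 3201} = - \frac{24895}{- \frac{780911}{244}} = \left(-24895\right) \left(- \frac{244}{780911}\right) = \frac{6074380}{780911} \approx 7.7786$)
$\left(s{\left(67 \right)} + m\right) \left(19337 + 12329\right) = \left(89 + \frac{6074380}{780911}\right) \left(19337 + 12329\right) = \frac{75575459}{780911} \cdot 31666 = \frac{2393172484694}{780911}$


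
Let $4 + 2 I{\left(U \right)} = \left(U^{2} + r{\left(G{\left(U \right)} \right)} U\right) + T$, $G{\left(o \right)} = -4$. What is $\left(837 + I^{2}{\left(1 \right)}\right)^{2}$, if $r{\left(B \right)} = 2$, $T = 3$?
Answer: $702244$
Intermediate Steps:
$I{\left(U \right)} = - \frac{1}{2} + U + \frac{U^{2}}{2}$ ($I{\left(U \right)} = -2 + \frac{\left(U^{2} + 2 U\right) + 3}{2} = -2 + \frac{3 + U^{2} + 2 U}{2} = -2 + \left(\frac{3}{2} + U + \frac{U^{2}}{2}\right) = - \frac{1}{2} + U + \frac{U^{2}}{2}$)
$\left(837 + I^{2}{\left(1 \right)}\right)^{2} = \left(837 + \left(- \frac{1}{2} + 1 + \frac{1^{2}}{2}\right)^{2}\right)^{2} = \left(837 + \left(- \frac{1}{2} + 1 + \frac{1}{2} \cdot 1\right)^{2}\right)^{2} = \left(837 + \left(- \frac{1}{2} + 1 + \frac{1}{2}\right)^{2}\right)^{2} = \left(837 + 1^{2}\right)^{2} = \left(837 + 1\right)^{2} = 838^{2} = 702244$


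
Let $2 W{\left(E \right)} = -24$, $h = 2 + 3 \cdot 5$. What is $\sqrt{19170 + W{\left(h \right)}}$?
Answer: $\sqrt{19158} \approx 138.41$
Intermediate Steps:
$h = 17$ ($h = 2 + 15 = 17$)
$W{\left(E \right)} = -12$ ($W{\left(E \right)} = \frac{1}{2} \left(-24\right) = -12$)
$\sqrt{19170 + W{\left(h \right)}} = \sqrt{19170 - 12} = \sqrt{19158}$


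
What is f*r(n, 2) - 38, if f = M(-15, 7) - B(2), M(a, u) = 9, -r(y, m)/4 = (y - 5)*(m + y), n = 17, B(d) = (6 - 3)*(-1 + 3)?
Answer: -2774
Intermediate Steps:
B(d) = 6 (B(d) = 3*2 = 6)
r(y, m) = -4*(-5 + y)*(m + y) (r(y, m) = -4*(y - 5)*(m + y) = -4*(-5 + y)*(m + y))
f = 3 (f = 9 - 1*6 = 9 - 6 = 3)
f*r(n, 2) - 38 = 3*(-4*17² + 20*2 + 20*17 - 4*2*17) - 38 = 3*(-4*289 + 40 + 340 - 136) - 38 = 3*(-1156 + 40 + 340 - 136) - 38 = 3*(-912) - 38 = -2736 - 38 = -2774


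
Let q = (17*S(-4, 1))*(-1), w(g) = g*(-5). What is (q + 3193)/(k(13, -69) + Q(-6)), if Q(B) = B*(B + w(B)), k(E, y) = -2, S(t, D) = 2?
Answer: -3159/146 ≈ -21.637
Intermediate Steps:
w(g) = -5*g
q = -34 (q = (17*2)*(-1) = 34*(-1) = -34)
Q(B) = -4*B**2 (Q(B) = B*(B - 5*B) = B*(-4*B) = -4*B**2)
(q + 3193)/(k(13, -69) + Q(-6)) = (-34 + 3193)/(-2 - 4*(-6)**2) = 3159/(-2 - 4*36) = 3159/(-2 - 144) = 3159/(-146) = 3159*(-1/146) = -3159/146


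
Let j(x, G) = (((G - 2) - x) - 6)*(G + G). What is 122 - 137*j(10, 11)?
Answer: 21220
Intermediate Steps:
j(x, G) = 2*G*(-8 + G - x) (j(x, G) = (((-2 + G) - x) - 6)*(2*G) = ((-2 + G - x) - 6)*(2*G) = (-8 + G - x)*(2*G) = 2*G*(-8 + G - x))
122 - 137*j(10, 11) = 122 - 274*11*(-8 + 11 - 1*10) = 122 - 274*11*(-8 + 11 - 10) = 122 - 274*11*(-7) = 122 - 137*(-154) = 122 + 21098 = 21220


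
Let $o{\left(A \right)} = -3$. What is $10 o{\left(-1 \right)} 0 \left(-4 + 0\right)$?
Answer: $0$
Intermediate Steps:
$10 o{\left(-1 \right)} 0 \left(-4 + 0\right) = 10 \left(-3\right) 0 \left(-4 + 0\right) = - 30 \cdot 0 \left(-4\right) = \left(-30\right) 0 = 0$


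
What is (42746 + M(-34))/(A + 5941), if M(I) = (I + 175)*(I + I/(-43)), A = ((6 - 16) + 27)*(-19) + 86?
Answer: 818365/122636 ≈ 6.6731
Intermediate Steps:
A = -237 (A = (-10 + 27)*(-19) + 86 = 17*(-19) + 86 = -323 + 86 = -237)
M(I) = 42*I*(175 + I)/43 (M(I) = (175 + I)*(I + I*(-1/43)) = (175 + I)*(I - I/43) = (175 + I)*(42*I/43) = 42*I*(175 + I)/43)
(42746 + M(-34))/(A + 5941) = (42746 + (42/43)*(-34)*(175 - 34))/(-237 + 5941) = (42746 + (42/43)*(-34)*141)/5704 = (42746 - 201348/43)*(1/5704) = (1636730/43)*(1/5704) = 818365/122636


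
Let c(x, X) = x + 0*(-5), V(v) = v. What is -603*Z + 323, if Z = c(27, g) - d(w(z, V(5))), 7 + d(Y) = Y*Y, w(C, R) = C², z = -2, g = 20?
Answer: -10531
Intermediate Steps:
c(x, X) = x (c(x, X) = x + 0 = x)
d(Y) = -7 + Y² (d(Y) = -7 + Y*Y = -7 + Y²)
Z = 18 (Z = 27 - (-7 + ((-2)²)²) = 27 - (-7 + 4²) = 27 - (-7 + 16) = 27 - 1*9 = 27 - 9 = 18)
-603*Z + 323 = -603*18 + 323 = -10854 + 323 = -10531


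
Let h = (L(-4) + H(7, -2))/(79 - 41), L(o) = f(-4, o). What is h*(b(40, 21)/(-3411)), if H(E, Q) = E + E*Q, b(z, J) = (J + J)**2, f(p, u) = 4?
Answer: 294/7201 ≈ 0.040828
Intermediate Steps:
L(o) = 4
b(z, J) = 4*J**2 (b(z, J) = (2*J)**2 = 4*J**2)
h = -3/38 (h = (4 + 7*(1 - 2))/(79 - 41) = (4 + 7*(-1))/38 = (4 - 7)*(1/38) = -3*1/38 = -3/38 ≈ -0.078947)
h*(b(40, 21)/(-3411)) = -3*4*21**2/(38*(-3411)) = -3*4*441*(-1)/(38*3411) = -2646*(-1)/(19*3411) = -3/38*(-196/379) = 294/7201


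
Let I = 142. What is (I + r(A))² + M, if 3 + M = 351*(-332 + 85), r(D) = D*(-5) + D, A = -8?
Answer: -56424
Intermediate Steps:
r(D) = -4*D (r(D) = -5*D + D = -4*D)
M = -86700 (M = -3 + 351*(-332 + 85) = -3 + 351*(-247) = -3 - 86697 = -86700)
(I + r(A))² + M = (142 - 4*(-8))² - 86700 = (142 + 32)² - 86700 = 174² - 86700 = 30276 - 86700 = -56424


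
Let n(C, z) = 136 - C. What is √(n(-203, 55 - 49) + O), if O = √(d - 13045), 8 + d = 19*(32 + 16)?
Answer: √(339 + 3*I*√1349) ≈ 18.647 + 2.9545*I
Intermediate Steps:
d = 904 (d = -8 + 19*(32 + 16) = -8 + 19*48 = -8 + 912 = 904)
O = 3*I*√1349 (O = √(904 - 13045) = √(-12141) = 3*I*√1349 ≈ 110.19*I)
√(n(-203, 55 - 49) + O) = √((136 - 1*(-203)) + 3*I*√1349) = √((136 + 203) + 3*I*√1349) = √(339 + 3*I*√1349)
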